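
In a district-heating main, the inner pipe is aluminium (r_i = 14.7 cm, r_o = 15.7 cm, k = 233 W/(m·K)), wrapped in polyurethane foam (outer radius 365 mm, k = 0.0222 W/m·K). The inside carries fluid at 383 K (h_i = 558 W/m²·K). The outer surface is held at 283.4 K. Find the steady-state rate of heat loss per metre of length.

Series thermal resistances, inner to outer:
  R'_conv,in = 1/(2πr h) = 1/(2π·0.147·558) = 0.001940 m·K/W
  R'_aluminium = ln(0.157/0.147)/(2πk) = 0.06581/(2π·233) = 4.495×10^-5 m·K/W
  R'_polyurethane foam = ln(0.365/0.157)/(2πk) = 0.8437/(2π·0.0222) = 6.048 m·K/W
ΣR = 0.001940 + 4.495×10^-5 + 6.048 = 6.050 m·K/W
Q' = ΔT/ΣR = (383 K − 283.4 K)/6.050 = 16.5 W/m

Q' = 16.5 W/m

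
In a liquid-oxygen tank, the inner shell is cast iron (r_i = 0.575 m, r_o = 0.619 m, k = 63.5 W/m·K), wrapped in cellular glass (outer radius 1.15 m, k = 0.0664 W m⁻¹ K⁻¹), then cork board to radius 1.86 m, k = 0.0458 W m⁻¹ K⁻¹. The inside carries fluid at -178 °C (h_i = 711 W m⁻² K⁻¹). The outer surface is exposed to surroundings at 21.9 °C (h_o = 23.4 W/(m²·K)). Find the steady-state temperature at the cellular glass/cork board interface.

T = -56.5 °C

Treat each layer as a resistance in series:
  R_conv,in = 1/(4πr²h) = 1/(4π·0.575²·711) = 3.385×10^-4 K/W
  R_cast iron = (1/0.575 − 1/0.619)/(4πk) = 0.1236/(4π·63.5) = 1.549×10^-4 K/W
  R_cellular glass = (1/0.619 − 1/1.15)/(4πk) = 0.7459/(4π·0.0664) = 0.8940 K/W
  R_cork board = (1/1.15 − 1/1.86)/(4πk) = 0.3319/(4π·0.0458) = 0.5767 K/W
  R_conv,out = 1/(4πr²h) = 1/(4π·1.86²·23.4) = 9.830×10^-4 K/W
ΣR = 3.385×10^-4 + 1.549×10^-4 + 0.8940 + 0.5767 + 9.830×10^-4 = 1.472 K/W
Q = ΔT/ΣR = (-178 °C − 21.9 °C)/1.472 = -135.8 W
From the inner boundary to the cellular glass/cork board interface, ΣR_partial = 0.8945 K/W.
T_interface = T_in − Q·ΣR_partial = -178 °C − (-135.8)(0.8945) = -56.5 °C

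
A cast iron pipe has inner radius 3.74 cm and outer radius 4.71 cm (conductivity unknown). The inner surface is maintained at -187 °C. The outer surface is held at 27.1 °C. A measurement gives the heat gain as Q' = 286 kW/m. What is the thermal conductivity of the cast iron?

ΣR = ΔT/Q' = |-187 − 27.1|/2.86×10^5 = 7.486×10^-4 m·K/W
ln(r₂/r₁)/(2πk) = 7.486×10^-4 ⇒ k = 0.2306/(2π·7.486×10^-4) = 49.0 W/m·K

k = 49.0 W/m·K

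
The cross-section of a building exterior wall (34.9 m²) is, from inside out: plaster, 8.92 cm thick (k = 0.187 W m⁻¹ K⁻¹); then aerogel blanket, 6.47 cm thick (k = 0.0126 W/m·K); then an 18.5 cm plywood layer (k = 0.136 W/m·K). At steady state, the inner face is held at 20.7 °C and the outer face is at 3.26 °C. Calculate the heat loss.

Treat each layer as a resistance in series:
  R_plaster = L/(kA) = 0.0892/(0.187·34.9) = 0.01367 K/W
  R_aerogel blanket = L/(kA) = 0.0647/(0.0126·34.9) = 0.1471 K/W
  R_plywood = L/(kA) = 0.185/(0.136·34.9) = 0.03898 K/W
ΣR = 0.01367 + 0.1471 + 0.03898 = 0.1998 K/W
Q = ΔT/ΣR = (20.7 °C − 3.26 °C)/0.1998 = 87.3 W

Q = 87.3 W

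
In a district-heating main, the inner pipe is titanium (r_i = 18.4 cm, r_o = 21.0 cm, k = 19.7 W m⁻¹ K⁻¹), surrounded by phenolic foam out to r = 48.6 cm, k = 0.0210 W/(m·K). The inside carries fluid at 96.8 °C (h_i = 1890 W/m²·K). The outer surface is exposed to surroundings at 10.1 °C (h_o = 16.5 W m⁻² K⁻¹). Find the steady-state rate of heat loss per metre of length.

Q' = 13.6 W/m

Resistance network (inner→outer):
  R'_conv,in = 1/(2πr h) = 1/(2π·0.184·1890) = 4.577×10^-4 m·K/W
  R'_titanium = ln(0.210/0.184)/(2πk) = 0.1322/(2π·19.7) = 0.001068 m·K/W
  R'_phenolic foam = ln(0.486/0.210)/(2πk) = 0.8391/(2π·0.0210) = 6.359 m·K/W
  R'_conv,out = 1/(2πr h) = 1/(2π·0.486·16.5) = 0.01985 m·K/W
ΣR = 4.577×10^-4 + 0.001068 + 6.359 + 0.01985 = 6.380 m·K/W
Q' = ΔT/ΣR = (96.8 °C − 10.1 °C)/6.380 = 13.6 W/m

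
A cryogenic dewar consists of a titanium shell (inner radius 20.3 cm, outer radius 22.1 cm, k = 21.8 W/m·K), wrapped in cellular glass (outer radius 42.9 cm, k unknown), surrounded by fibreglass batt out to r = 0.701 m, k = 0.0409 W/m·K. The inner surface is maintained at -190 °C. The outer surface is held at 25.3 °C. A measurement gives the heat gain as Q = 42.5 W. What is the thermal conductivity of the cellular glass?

ΣR = ΔT/Q = |-190 − 25.3|/42.5 = 5.066 K/W
Known resistances:
  R_titanium = (1/0.203 − 1/0.221)/(4πk) = 0.4012/(4π·21.8) = 0.001465 K/W
  R_fibreglass batt = (1/0.429 − 1/0.701)/(4πk) = 0.9045/(4π·0.0409) = 1.760 K/W
R_cellular glass = ΣR − ΣR_known = 5.066 − 1.761 = 3.305 K/W
(1/r₁−1/r₂)/(4πk) = 3.305 ⇒ k = 2.194/(4π·3.305) = 0.0528 W/m·K

k = 0.0528 W/m·K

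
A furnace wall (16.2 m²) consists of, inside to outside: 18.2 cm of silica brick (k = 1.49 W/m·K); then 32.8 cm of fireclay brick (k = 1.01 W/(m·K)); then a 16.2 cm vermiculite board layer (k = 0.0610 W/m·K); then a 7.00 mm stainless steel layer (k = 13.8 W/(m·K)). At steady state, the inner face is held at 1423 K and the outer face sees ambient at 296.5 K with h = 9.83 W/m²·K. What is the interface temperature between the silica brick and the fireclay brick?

Treat each layer as a resistance in series:
  R_silica brick = L/(kA) = 0.182/(1.49·16.2) = 0.007540 K/W
  R_fireclay brick = L/(kA) = 0.328/(1.01·16.2) = 0.02005 K/W
  R_vermiculite board = L/(kA) = 0.162/(0.0610·16.2) = 0.1639 K/W
  R_stainless steel = L/(kA) = 0.00700/(13.8·16.2) = 3.131×10^-5 K/W
  R_conv,out = 1/(hA) = 1/(9.83·16.2) = 0.006280 K/W
ΣR = 0.007540 + 0.02005 + 0.1639 + 3.131×10^-5 + 0.006280 = 0.1978 K/W
Q = ΔT/ΣR = (1423 K − 296.5 K)/0.1978 = 5695 W
From the inner boundary to the silica brick/fireclay brick interface, ΣR_partial = 0.007540 K/W.
T_interface = T_in − Q·ΣR_partial = 1423 K − (5695)(0.007540) = 1380 K

T = 1380 K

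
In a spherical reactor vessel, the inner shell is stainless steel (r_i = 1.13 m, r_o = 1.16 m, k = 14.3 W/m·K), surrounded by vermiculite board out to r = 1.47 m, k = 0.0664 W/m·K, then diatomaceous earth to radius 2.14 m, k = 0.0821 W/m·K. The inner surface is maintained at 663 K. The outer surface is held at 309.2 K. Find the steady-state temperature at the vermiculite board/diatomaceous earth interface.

T = 481 K

Series thermal resistances, inner to outer:
  R_stainless steel = (1/1.13 − 1/1.16)/(4πk) = 0.02289/(4π·14.3) = 1.274×10^-4 K/W
  R_vermiculite board = (1/1.16 − 1/1.47)/(4πk) = 0.1818/(4π·0.0664) = 0.2179 K/W
  R_diatomaceous earth = (1/1.47 − 1/2.14)/(4πk) = 0.2130/(4π·0.0821) = 0.2064 K/W
ΣR = 1.274×10^-4 + 0.2179 + 0.2064 = 0.4244 K/W
Q = ΔT/ΣR = (663 K − 309.2 K)/0.4244 = 833.6 W
From the inner boundary to the vermiculite board/diatomaceous earth interface, ΣR_partial = 0.2180 K/W.
T_interface = T_in − Q·ΣR_partial = 663 K − (833.6)(0.2180) = 481 K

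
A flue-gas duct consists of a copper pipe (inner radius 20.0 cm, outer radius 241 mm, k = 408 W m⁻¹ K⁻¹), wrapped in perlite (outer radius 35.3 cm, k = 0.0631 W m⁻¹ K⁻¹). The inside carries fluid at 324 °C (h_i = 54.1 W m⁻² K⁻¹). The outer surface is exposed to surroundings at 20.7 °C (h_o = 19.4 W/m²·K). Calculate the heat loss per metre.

Series thermal resistances, inner to outer:
  R'_conv,in = 1/(2πr h) = 1/(2π·0.200·54.1) = 0.01471 m·K/W
  R'_copper = ln(0.241/0.200)/(2πk) = 0.1865/(2π·408) = 7.274×10^-5 m·K/W
  R'_perlite = ln(0.353/0.241)/(2πk) = 0.3817/(2π·0.0631) = 0.9627 m·K/W
  R'_conv,out = 1/(2πr h) = 1/(2π·0.353·19.4) = 0.02324 m·K/W
ΣR = 0.01471 + 7.274×10^-5 + 0.9627 + 0.02324 = 1.001 m·K/W
Q' = ΔT/ΣR = (324 °C − 20.7 °C)/1.001 = 303 W/m

Q' = 303 W/m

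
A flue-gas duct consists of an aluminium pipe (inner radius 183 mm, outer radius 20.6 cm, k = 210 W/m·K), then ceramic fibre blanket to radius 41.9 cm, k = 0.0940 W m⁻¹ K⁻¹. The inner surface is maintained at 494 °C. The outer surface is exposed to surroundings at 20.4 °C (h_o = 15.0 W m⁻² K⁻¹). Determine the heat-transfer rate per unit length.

Series thermal resistances, inner to outer:
  R'_aluminium = ln(0.206/0.183)/(2πk) = 0.1184/(2π·210) = 8.973×10^-5 m·K/W
  R'_ceramic fibre blanket = ln(0.419/0.206)/(2πk) = 0.7100/(2π·0.0940) = 1.202 m·K/W
  R'_conv,out = 1/(2πr h) = 1/(2π·0.419·15.0) = 0.02532 m·K/W
ΣR = 8.973×10^-5 + 1.202 + 0.02532 = 1.227 m·K/W
Q' = ΔT/ΣR = (494 °C − 20.4 °C)/1.227 = 386 W/m

Q' = 386 W/m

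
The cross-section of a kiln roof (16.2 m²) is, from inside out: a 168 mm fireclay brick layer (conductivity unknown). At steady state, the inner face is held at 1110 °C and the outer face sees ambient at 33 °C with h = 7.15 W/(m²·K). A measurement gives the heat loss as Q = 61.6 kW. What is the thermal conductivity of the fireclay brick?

ΣR = ΔT/Q = |1110 − 33|/61600 = 0.01748 K/W
Known resistances:
  R_conv,out = 1/(hA) = 1/(7.15·16.2) = 0.008633 K/W
R_fireclay brick = ΣR − ΣR_known = 0.01748 − 0.008633 = 0.008847 K/W
L/(kA) = 0.008847 ⇒ k = 0.168/(0.008847·16.2) = 1.17 W/m·K

k = 1.17 W/m·K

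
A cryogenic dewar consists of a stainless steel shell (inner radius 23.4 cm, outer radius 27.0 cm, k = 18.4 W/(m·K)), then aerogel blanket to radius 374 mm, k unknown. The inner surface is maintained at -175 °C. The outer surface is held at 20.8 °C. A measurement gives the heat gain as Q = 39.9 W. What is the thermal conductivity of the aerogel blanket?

k = 0.0167 W/m·K

ΣR = ΔT/Q = |-175 − 20.8|/39.9 = 4.907 K/W
Known resistances:
  R_stainless steel = (1/0.234 − 1/0.270)/(4πk) = 0.5698/(4π·18.4) = 0.002464 K/W
R_aerogel blanket = ΣR − ΣR_known = 4.907 − 0.002464 = 4.905 K/W
(1/r₁−1/r₂)/(4πk) = 4.905 ⇒ k = 1.030/(4π·4.905) = 0.0167 W/m·K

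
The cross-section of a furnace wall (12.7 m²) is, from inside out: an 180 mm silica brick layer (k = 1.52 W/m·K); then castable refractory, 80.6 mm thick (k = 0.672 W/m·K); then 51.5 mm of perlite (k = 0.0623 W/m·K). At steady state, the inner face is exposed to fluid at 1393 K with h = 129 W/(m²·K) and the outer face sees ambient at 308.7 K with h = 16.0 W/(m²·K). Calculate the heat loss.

Q = 12100 W

Resistance network (inner→outer):
  R_conv,in = 1/(hA) = 1/(129·12.7) = 6.104×10^-4 K/W
  R_silica brick = L/(kA) = 0.180/(1.52·12.7) = 0.009324 K/W
  R_castable refractory = L/(kA) = 0.0806/(0.672·12.7) = 0.009444 K/W
  R_perlite = L/(kA) = 0.0515/(0.0623·12.7) = 0.06509 K/W
  R_conv,out = 1/(hA) = 1/(16.0·12.7) = 0.004921 K/W
ΣR = 6.104×10^-4 + 0.009324 + 0.009444 + 0.06509 + 0.004921 = 0.08939 K/W
Q = ΔT/ΣR = (1393 K − 308.7 K)/0.08939 = 12100 W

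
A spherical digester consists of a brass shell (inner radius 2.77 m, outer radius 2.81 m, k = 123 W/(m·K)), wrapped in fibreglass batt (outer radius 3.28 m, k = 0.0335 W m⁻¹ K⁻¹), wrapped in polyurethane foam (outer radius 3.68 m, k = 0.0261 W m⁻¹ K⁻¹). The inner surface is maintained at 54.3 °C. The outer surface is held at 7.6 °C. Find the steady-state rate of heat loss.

Series thermal resistances, inner to outer:
  R_brass = (1/2.77 − 1/2.81)/(4πk) = 0.005139/(4π·123) = 3.325×10^-6 K/W
  R_fibreglass batt = (1/2.81 − 1/3.28)/(4πk) = 0.05099/(4π·0.0335) = 0.1211 K/W
  R_polyurethane foam = (1/3.28 − 1/3.68)/(4πk) = 0.03314/(4π·0.0261) = 0.1010 K/W
ΣR = 3.325×10^-6 + 0.1211 + 0.1010 = 0.2221 K/W
Q = ΔT/ΣR = (54.3 °C − 7.6 °C)/0.2221 = 210 W

Q = 210 W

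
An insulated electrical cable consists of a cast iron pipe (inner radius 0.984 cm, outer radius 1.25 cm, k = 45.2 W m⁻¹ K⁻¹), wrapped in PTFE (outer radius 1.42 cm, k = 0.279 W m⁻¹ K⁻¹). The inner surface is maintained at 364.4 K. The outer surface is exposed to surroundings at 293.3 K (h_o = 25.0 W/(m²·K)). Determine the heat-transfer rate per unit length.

Q' = 136 W/m

Resistance network (inner→outer):
  R'_cast iron = ln(0.0125/0.00984)/(2πk) = 0.2393/(2π·45.2) = 8.425×10^-4 m·K/W
  R'_PTFE = ln(0.0142/0.0125)/(2πk) = 0.1275/(2π·0.279) = 0.07274 m·K/W
  R'_conv,out = 1/(2πr h) = 1/(2π·0.0142·25.0) = 0.4483 m·K/W
ΣR = 8.425×10^-4 + 0.07274 + 0.4483 = 0.5219 m·K/W
Q' = ΔT/ΣR = (364.4 K − 293.3 K)/0.5219 = 136 W/m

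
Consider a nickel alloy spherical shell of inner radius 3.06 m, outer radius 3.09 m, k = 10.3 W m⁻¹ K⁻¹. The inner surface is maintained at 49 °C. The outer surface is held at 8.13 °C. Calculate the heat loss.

Q = 1670 kW

Q = 4πk·ΔT/(1/r₁ − 1/r₂) = 4π × 10.3 × 40.87 / (1/3.06 − 1/3.09) = 1.67×10^6 W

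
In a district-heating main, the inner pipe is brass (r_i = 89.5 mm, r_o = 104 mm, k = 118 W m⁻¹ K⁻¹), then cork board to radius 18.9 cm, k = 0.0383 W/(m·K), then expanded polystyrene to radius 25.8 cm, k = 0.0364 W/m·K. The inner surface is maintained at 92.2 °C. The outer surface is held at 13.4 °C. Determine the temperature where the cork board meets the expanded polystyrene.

Treat each layer as a resistance in series:
  R'_brass = ln(0.104/0.0895)/(2πk) = 0.1502/(2π·118) = 2.025×10^-4 m·K/W
  R'_cork board = ln(0.189/0.104)/(2πk) = 0.5974/(2π·0.0383) = 2.482 m·K/W
  R'_expanded polystyrene = ln(0.258/0.189)/(2πk) = 0.3112/(2π·0.0364) = 1.361 m·K/W
ΣR = 2.025×10^-4 + 2.482 + 1.361 = 3.843 m·K/W
Q' = ΔT/ΣR = (92.2 °C − 13.4 °C)/3.843 = 20.50 W/m
From the inner boundary to the cork board/expanded polystyrene interface, ΣR_partial = 2.482 m·K/W.
T_interface = T_in − Q'·ΣR_partial = 92.2 °C − (20.50)(2.482) = 41.3 °C

T = 41.3 °C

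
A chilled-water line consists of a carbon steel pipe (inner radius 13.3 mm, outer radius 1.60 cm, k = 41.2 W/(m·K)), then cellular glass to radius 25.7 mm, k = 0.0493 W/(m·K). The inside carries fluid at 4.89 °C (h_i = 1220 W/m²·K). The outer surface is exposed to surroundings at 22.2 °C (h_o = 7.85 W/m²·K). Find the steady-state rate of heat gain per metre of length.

Q' = 7.43 W/m

Treat each layer as a resistance in series:
  R'_conv,in = 1/(2πr h) = 1/(2π·0.0133·1220) = 0.009809 m·K/W
  R'_carbon steel = ln(0.0160/0.0133)/(2πk) = 0.1848/(2π·41.2) = 7.140×10^-4 m·K/W
  R'_cellular glass = ln(0.0257/0.0160)/(2πk) = 0.4739/(2π·0.0493) = 1.530 m·K/W
  R'_conv,out = 1/(2πr h) = 1/(2π·0.0257·7.85) = 0.7889 m·K/W
ΣR = 0.009809 + 7.140×10^-4 + 1.530 + 0.7889 = 2.329 m·K/W
Q' = ΔT/ΣR = (4.89 °C − 22.2 °C)/2.329 = -7.43 W/m
(Negative Q' ⇒ heat flows inward; heat gain = 7.43 W/m.)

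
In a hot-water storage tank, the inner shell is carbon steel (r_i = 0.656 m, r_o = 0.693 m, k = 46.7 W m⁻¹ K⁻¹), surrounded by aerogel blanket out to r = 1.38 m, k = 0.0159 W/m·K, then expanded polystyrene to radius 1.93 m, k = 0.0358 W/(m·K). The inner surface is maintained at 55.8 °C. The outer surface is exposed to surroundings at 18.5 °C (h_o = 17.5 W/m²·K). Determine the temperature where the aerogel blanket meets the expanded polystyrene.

T = 22.7 °C

Resistance network (inner→outer):
  R_carbon steel = (1/0.656 − 1/0.693)/(4πk) = 0.08139/(4π·46.7) = 1.387×10^-4 K/W
  R_aerogel blanket = (1/0.693 − 1/1.38)/(4πk) = 0.7184/(4π·0.0159) = 3.595 K/W
  R_expanded polystyrene = (1/1.38 − 1/1.93)/(4πk) = 0.2065/(4π·0.0358) = 0.4590 K/W
  R_conv,out = 1/(4πr²h) = 1/(4π·1.93²·17.5) = 0.001221 K/W
ΣR = 1.387×10^-4 + 3.595 + 0.4590 + 0.001221 = 4.055 K/W
Q = ΔT/ΣR = (55.8 °C − 18.5 °C)/4.055 = 9.199 W
From the inner boundary to the aerogel blanket/expanded polystyrene interface, ΣR_partial = 3.595 K/W.
T_interface = T_in − Q·ΣR_partial = 55.8 °C − (9.199)(3.595) = 22.7 °C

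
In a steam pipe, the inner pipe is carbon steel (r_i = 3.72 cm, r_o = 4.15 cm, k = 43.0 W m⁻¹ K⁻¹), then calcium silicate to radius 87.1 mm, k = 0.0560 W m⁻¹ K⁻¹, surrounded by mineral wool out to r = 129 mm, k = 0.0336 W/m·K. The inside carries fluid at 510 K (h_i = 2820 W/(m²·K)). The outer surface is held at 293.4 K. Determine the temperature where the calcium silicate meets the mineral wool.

T = 395 K

Series thermal resistances, inner to outer:
  R'_conv,in = 1/(2πr h) = 1/(2π·0.0372·2820) = 0.001517 m·K/W
  R'_carbon steel = ln(0.0415/0.0372)/(2πk) = 0.1094/(2π·43.0) = 4.049×10^-4 m·K/W
  R'_calcium silicate = ln(0.0871/0.0415)/(2πk) = 0.7414/(2π·0.0560) = 2.107 m·K/W
  R'_mineral wool = ln(0.129/0.0871)/(2πk) = 0.3928/(2π·0.0336) = 1.860 m·K/W
ΣR = 0.001517 + 4.049×10^-4 + 2.107 + 1.860 = 3.969 m·K/W
Q' = ΔT/ΣR = (510 K − 293.4 K)/3.969 = 54.57 W/m
From the inner boundary to the calcium silicate/mineral wool interface, ΣR_partial = 2.109 m·K/W.
T_interface = T_in − Q'·ΣR_partial = 510 K − (54.57)(2.109) = 395 K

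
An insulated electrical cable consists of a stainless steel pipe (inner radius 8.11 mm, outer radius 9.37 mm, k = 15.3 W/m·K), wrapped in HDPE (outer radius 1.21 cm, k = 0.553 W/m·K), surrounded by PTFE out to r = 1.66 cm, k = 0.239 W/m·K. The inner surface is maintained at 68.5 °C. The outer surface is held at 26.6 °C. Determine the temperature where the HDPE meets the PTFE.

Series thermal resistances, inner to outer:
  R'_stainless steel = ln(0.00937/0.00811)/(2πk) = 0.1444/(2π·15.3) = 0.001502 m·K/W
  R'_HDPE = ln(0.0121/0.00937)/(2πk) = 0.2557/(2π·0.553) = 0.07359 m·K/W
  R'_PTFE = ln(0.0166/0.0121)/(2πk) = 0.3162/(2π·0.239) = 0.2106 m·K/W
ΣR = 0.001502 + 0.07359 + 0.2106 = 0.2857 m·K/W
Q' = ΔT/ΣR = (68.5 °C − 26.6 °C)/0.2857 = 146.7 W/m
From the inner boundary to the HDPE/PTFE interface, ΣR_partial = 0.07509 m·K/W.
T_interface = T_in − Q'·ΣR_partial = 68.5 °C − (146.7)(0.07509) = 57.5 °C

T = 57.5 °C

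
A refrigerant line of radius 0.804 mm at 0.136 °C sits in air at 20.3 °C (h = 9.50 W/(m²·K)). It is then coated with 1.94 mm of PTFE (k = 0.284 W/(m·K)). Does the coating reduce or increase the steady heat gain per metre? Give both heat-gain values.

increases: 0.968 → 2.97 W/m

Critical radius for a cylinder: r_cr = k/h = 0.0299 m = 2.99 cm.
Outer radius after coating: r₂ = 8.04×10^-4 + 0.00194 = 0.002744 m.
Since r₁ < r_cr and r₂ ≤ r_cr, the coating moves toward the maximum at r_cr — heat gain rises.
Bare: R = 1/(2πr₁h) = 20.84 m·K/W; Q = 20.164/20.84 = 0.968 W/m.
Coated: R = R_cond + R_conv = 6.793 m·K/W; Q = 20.164/6.793 = 2.97 W/m.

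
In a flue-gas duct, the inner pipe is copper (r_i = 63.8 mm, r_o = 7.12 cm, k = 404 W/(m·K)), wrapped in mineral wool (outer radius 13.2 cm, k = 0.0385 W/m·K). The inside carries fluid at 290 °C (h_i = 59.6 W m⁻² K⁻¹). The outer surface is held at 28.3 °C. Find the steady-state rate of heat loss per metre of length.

Q' = 101 W/m

Resistance network (inner→outer):
  R'_conv,in = 1/(2πr h) = 1/(2π·0.0638·59.6) = 0.04186 m·K/W
  R'_copper = ln(0.0712/0.0638)/(2πk) = 0.1097/(2π·404) = 4.323×10^-5 m·K/W
  R'_mineral wool = ln(0.132/0.0712)/(2πk) = 0.6173/(2π·0.0385) = 2.552 m·K/W
ΣR = 0.04186 + 4.323×10^-5 + 2.552 = 2.594 m·K/W
Q' = ΔT/ΣR = (290 °C − 28.3 °C)/2.594 = 101 W/m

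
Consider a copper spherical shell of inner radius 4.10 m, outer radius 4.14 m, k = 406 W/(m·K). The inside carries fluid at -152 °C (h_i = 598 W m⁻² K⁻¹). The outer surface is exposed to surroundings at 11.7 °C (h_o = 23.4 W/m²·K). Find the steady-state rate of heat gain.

Q = 7.92×10^5 W

Series thermal resistances, inner to outer:
  R_conv,in = 1/(4πr²h) = 1/(4π·4.10²·598) = 7.916×10^-6 K/W
  R_copper = (1/4.10 − 1/4.14)/(4πk) = 0.002357/(4π·406) = 4.619×10^-7 K/W
  R_conv,out = 1/(4πr²h) = 1/(4π·4.14²·23.4) = 1.984×10^-4 K/W
ΣR = 7.916×10^-6 + 4.619×10^-7 + 1.984×10^-4 = 2.068×10^-4 K/W
Q = ΔT/ΣR = (-152 °C − 11.7 °C)/2.068×10^-4 = -7.92×10^5 W
(Negative Q ⇒ heat flows inward; heat gain = 7.92×10^5 W.)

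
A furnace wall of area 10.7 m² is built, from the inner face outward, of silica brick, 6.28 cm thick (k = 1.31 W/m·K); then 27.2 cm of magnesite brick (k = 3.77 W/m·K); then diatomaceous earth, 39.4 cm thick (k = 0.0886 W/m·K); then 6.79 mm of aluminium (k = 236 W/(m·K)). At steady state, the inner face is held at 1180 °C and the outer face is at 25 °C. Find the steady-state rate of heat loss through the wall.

Treat each layer as a resistance in series:
  R_silica brick = L/(kA) = 0.0628/(1.31·10.7) = 0.004480 K/W
  R_magnesite brick = L/(kA) = 0.272/(3.77·10.7) = 0.006743 K/W
  R_diatomaceous earth = L/(kA) = 0.394/(0.0886·10.7) = 0.4156 K/W
  R_aluminium = L/(kA) = 0.00679/(236·10.7) = 2.689×10^-6 K/W
ΣR = 0.004480 + 0.006743 + 0.4156 + 2.689×10^-6 = 0.4268 K/W
Q = ΔT/ΣR = (1180 °C − 25 °C)/0.4268 = 2710 W

Q = 2710 W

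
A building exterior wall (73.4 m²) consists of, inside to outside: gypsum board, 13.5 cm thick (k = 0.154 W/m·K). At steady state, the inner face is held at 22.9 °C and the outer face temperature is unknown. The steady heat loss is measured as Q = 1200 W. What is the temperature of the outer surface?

T_out = 8.57 °C

Series resistances:
  R_gypsum board = L/(kA) = 0.135/(0.154·73.4) = 0.01194 K/W
ΣR = 0.01194 K/W
ΔT = Q·ΣR = 1200 × 0.01194 = 14.33 K
Heat flows outward, so T_out = T_in − ΔT = 22.9 − 14.33 = 8.57 °C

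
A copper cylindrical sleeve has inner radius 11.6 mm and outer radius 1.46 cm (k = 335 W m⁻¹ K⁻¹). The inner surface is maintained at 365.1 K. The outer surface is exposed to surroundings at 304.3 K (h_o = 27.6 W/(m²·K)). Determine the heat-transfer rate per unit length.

Series thermal resistances, inner to outer:
  R'_copper = ln(0.0146/0.0116)/(2πk) = 0.2300/(2π·335) = 1.093×10^-4 m·K/W
  R'_conv,out = 1/(2πr h) = 1/(2π·0.0146·27.6) = 0.3950 m·K/W
ΣR = 1.093×10^-4 + 0.3950 = 0.3951 m·K/W
Q' = ΔT/ΣR = (365.1 K − 304.3 K)/0.3951 = 154 W/m

Q' = 154 W/m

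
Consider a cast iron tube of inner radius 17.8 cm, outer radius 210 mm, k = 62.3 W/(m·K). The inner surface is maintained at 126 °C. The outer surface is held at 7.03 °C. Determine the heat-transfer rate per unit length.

Q' = 2πk·ΔT/ln(r₂/r₁) = 2π × 62.3 × 118.97 / ln(0.210/0.178) = 2.82×10^5 W/m

Q' = 2.82×10^5 W/m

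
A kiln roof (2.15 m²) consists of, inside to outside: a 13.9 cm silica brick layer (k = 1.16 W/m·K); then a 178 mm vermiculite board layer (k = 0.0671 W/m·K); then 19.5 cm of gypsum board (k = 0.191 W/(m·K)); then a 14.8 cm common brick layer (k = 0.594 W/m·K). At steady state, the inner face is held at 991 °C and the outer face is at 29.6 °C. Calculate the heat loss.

Q = 511 W

Resistance network (inner→outer):
  R_silica brick = L/(kA) = 0.139/(1.16·2.15) = 0.05573 K/W
  R_vermiculite board = L/(kA) = 0.178/(0.0671·2.15) = 1.234 K/W
  R_gypsum board = L/(kA) = 0.195/(0.191·2.15) = 0.4749 K/W
  R_common brick = L/(kA) = 0.148/(0.594·2.15) = 0.1159 K/W
ΣR = 0.05573 + 1.234 + 0.4749 + 0.1159 = 1.881 K/W
Q = ΔT/ΣR = (991 °C − 29.6 °C)/1.881 = 511 W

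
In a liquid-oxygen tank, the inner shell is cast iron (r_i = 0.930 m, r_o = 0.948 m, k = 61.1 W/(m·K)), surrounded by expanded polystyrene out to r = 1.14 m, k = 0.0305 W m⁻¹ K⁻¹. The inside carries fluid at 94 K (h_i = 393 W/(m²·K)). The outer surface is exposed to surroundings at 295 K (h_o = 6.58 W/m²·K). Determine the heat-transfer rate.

Q = 425 W

Series thermal resistances, inner to outer:
  R_conv,in = 1/(4πr²h) = 1/(4π·0.930²·393) = 2.341×10^-4 K/W
  R_cast iron = (1/0.930 − 1/0.948)/(4πk) = 0.02042/(4π·61.1) = 2.659×10^-5 K/W
  R_expanded polystyrene = (1/0.948 − 1/1.14)/(4πk) = 0.1777/(4π·0.0305) = 0.4635 K/W
  R_conv,out = 1/(4πr²h) = 1/(4π·1.14²·6.58) = 0.009306 K/W
ΣR = 2.341×10^-4 + 2.659×10^-5 + 0.4635 + 0.009306 = 0.4731 K/W
Q = ΔT/ΣR = (94 K − 295 K)/0.4731 = -425 W
(Negative Q ⇒ heat flows inward; heat gain = 425 W.)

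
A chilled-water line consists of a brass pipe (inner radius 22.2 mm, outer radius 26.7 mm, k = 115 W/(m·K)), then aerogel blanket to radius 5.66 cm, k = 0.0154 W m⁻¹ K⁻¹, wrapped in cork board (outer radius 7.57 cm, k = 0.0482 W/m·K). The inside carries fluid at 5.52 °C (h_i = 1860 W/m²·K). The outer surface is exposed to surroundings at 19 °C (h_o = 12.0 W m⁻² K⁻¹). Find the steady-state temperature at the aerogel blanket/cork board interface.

T = 17.3 °C

Series thermal resistances, inner to outer:
  R'_conv,in = 1/(2πr h) = 1/(2π·0.0222·1860) = 0.003854 m·K/W
  R'_brass = ln(0.0267/0.0222)/(2πk) = 0.1846/(2π·115) = 2.554×10^-4 m·K/W
  R'_aerogel blanket = ln(0.0566/0.0267)/(2πk) = 0.7513/(2π·0.0154) = 7.765 m·K/W
  R'_cork board = ln(0.0757/0.0566)/(2πk) = 0.2908/(2π·0.0482) = 0.9601 m·K/W
  R'_conv,out = 1/(2πr h) = 1/(2π·0.0757·12.0) = 0.1752 m·K/W
ΣR = 0.003854 + 2.554×10^-4 + 7.765 + 0.9601 + 0.1752 = 8.904 m·K/W
Q' = ΔT/ΣR = (5.52 °C − 19 °C)/8.904 = -1.514 W/m
From the inner boundary to the aerogel blanket/cork board interface, ΣR_partial = 7.769 m·K/W.
T_interface = T_in − Q'·ΣR_partial = 5.52 °C − (-1.514)(7.769) = 17.3 °C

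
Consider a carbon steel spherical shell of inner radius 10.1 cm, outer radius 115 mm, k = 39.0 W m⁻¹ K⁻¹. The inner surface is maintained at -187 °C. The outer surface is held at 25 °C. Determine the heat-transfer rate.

Q = 4πk·ΔT/(1/r₁ − 1/r₂) = 4π × 39.0 × 212 / (1/0.101 − 1/0.115) = 86200 W

Q = 86200 W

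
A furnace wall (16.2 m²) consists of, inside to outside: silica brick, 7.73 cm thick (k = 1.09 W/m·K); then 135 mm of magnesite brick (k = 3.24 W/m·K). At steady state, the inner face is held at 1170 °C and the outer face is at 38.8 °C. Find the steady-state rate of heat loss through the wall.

Q = 163 kW

Resistance network (inner→outer):
  R_silica brick = L/(kA) = 0.0773/(1.09·16.2) = 0.004378 K/W
  R_magnesite brick = L/(kA) = 0.135/(3.24·16.2) = 0.002572 K/W
ΣR = 0.004378 + 0.002572 = 0.006950 K/W
Q = ΔT/ΣR = (1170 °C − 38.8 °C)/0.006950 = 1.63×10^5 W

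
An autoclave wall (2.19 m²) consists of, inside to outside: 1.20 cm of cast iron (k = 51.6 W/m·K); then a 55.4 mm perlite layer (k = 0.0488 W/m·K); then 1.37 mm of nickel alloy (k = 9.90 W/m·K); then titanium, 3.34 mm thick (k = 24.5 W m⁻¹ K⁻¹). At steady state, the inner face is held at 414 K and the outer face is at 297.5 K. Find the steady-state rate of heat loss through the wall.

Q = 225 W

Series thermal resistances, inner to outer:
  R_cast iron = L/(kA) = 0.0120/(51.6·2.19) = 1.062×10^-4 K/W
  R_perlite = L/(kA) = 0.0554/(0.0488·2.19) = 0.5184 K/W
  R_nickel alloy = L/(kA) = 0.00137/(9.90·2.19) = 6.319×10^-5 K/W
  R_titanium = L/(kA) = 0.00334/(24.5·2.19) = 6.225×10^-5 K/W
ΣR = 1.062×10^-4 + 0.5184 + 6.319×10^-5 + 6.225×10^-5 = 0.5186 K/W
Q = ΔT/ΣR = (414 K − 297.5 K)/0.5186 = 225 W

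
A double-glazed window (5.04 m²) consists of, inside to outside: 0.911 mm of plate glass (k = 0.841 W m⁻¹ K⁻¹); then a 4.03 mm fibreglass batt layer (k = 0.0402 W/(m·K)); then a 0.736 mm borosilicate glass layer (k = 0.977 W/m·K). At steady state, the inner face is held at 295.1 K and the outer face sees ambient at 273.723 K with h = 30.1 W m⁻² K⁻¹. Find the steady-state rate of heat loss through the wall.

Q = 796 W

Series thermal resistances, inner to outer:
  R_plate glass = L/(kA) = 9.11×10^-4/(0.841·5.04) = 2.149×10^-4 K/W
  R_fibreglass batt = L/(kA) = 0.00403/(0.0402·5.04) = 0.01989 K/W
  R_borosilicate glass = L/(kA) = 7.36×10^-4/(0.977·5.04) = 1.495×10^-4 K/W
  R_conv,out = 1/(hA) = 1/(30.1·5.04) = 0.006592 K/W
ΣR = 2.149×10^-4 + 0.01989 + 1.495×10^-4 + 0.006592 = 0.02685 K/W
Q = ΔT/ΣR = (295.1 K − 273.723 K)/0.02685 = 796 W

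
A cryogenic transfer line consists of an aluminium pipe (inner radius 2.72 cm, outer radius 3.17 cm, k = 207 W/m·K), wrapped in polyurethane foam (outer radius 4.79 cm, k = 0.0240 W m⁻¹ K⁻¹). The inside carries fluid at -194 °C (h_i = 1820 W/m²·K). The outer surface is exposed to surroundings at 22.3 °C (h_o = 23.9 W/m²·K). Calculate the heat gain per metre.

Q' = 75.1 W/m

Series thermal resistances, inner to outer:
  R'_conv,in = 1/(2πr h) = 1/(2π·0.0272·1820) = 0.003215 m·K/W
  R'_aluminium = ln(0.0317/0.0272)/(2πk) = 0.1531/(2π·207) = 1.177×10^-4 m·K/W
  R'_polyurethane foam = ln(0.0479/0.0317)/(2πk) = 0.4128/(2π·0.0240) = 2.737 m·K/W
  R'_conv,out = 1/(2πr h) = 1/(2π·0.0479·23.9) = 0.1390 m·K/W
ΣR = 0.003215 + 1.177×10^-4 + 2.737 + 0.1390 = 2.879 m·K/W
Q' = ΔT/ΣR = (-194 °C − 22.3 °C)/2.879 = -75.1 W/m
(Negative Q' ⇒ heat flows inward; heat gain = 75.1 W/m.)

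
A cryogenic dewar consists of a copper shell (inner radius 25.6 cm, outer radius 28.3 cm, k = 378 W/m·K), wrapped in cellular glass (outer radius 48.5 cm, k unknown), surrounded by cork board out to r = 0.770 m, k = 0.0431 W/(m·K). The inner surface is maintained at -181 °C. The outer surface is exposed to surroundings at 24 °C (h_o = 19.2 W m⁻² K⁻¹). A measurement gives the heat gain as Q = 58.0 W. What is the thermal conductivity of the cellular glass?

k = 0.0553 W/m·K

ΣR = ΔT/Q = |-181 − 24|/58.0 = 3.534 K/W
Known resistances:
  R_copper = (1/0.256 − 1/0.283)/(4πk) = 0.3727/(4π·378) = 7.846×10^-5 K/W
  R_cork board = (1/0.485 − 1/0.770)/(4πk) = 0.7632/(4π·0.0431) = 1.409 K/W
  R_conv,out = 1/(4πr²h) = 1/(4π·0.770²·19.2) = 0.006990 K/W
R_cellular glass = ΣR − ΣR_known = 3.534 − 1.416 = 2.118 K/W
(1/r₁−1/r₂)/(4πk) = 2.118 ⇒ k = 1.472/(4π·2.118) = 0.0553 W/m·K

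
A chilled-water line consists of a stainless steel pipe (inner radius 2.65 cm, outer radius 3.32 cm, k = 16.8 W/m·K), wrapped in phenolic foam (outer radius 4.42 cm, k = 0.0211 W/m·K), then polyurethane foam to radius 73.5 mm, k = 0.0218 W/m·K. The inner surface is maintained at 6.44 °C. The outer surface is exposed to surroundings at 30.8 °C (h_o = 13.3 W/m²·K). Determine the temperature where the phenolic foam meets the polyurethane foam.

T = 15.2 °C

Treat each layer as a resistance in series:
  R'_stainless steel = ln(0.0332/0.0265)/(2πk) = 0.2254/(2π·16.8) = 0.002135 m·K/W
  R'_phenolic foam = ln(0.0442/0.0332)/(2πk) = 0.2862/(2π·0.0211) = 2.159 m·K/W
  R'_polyurethane foam = ln(0.0735/0.0442)/(2πk) = 0.5086/(2π·0.0218) = 3.713 m·K/W
  R'_conv,out = 1/(2πr h) = 1/(2π·0.0735·13.3) = 0.1628 m·K/W
ΣR = 0.002135 + 2.159 + 3.713 + 0.1628 = 6.037 m·K/W
Q' = ΔT/ΣR = (6.44 °C − 30.8 °C)/6.037 = -4.035 W/m
From the inner boundary to the phenolic foam/polyurethane foam interface, ΣR_partial = 2.161 m·K/W.
T_interface = T_in − Q'·ΣR_partial = 6.44 °C − (-4.035)(2.161) = 15.2 °C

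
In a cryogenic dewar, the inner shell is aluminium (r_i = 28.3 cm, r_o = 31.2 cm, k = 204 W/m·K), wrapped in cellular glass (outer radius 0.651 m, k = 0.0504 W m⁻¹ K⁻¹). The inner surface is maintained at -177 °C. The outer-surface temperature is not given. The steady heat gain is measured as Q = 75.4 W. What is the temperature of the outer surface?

T_out = 21.7 °C

Sum the resistances:
  R_aluminium = (1/0.283 − 1/0.312)/(4πk) = 0.3284/(4π·204) = 1.281×10^-4 K/W
  R_cellular glass = (1/0.312 − 1/0.651)/(4πk) = 1.669/(4π·0.0504) = 2.635 K/W
ΣR = 2.635 K/W
ΔT = Q·ΣR = 75.4 × 2.635 = 198.7 K
Heat flows inward, so T_out = T_in + ΔT = -177 + 198.7 = 21.7 °C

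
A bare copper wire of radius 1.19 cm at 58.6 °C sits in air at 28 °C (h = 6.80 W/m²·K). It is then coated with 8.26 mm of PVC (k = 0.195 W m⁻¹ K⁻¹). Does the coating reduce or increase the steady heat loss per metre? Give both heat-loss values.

increases: 15.6 → 19.2 W/m

Critical radius for a cylinder: r_cr = k/h = 0.0287 m = 2.87 cm.
Outer radius after coating: r₂ = 0.0119 + 0.00826 = 0.02016 m.
Since r₁ < r_cr and r₂ ≤ r_cr, the coating moves toward the maximum at r_cr — heat loss rises.
Bare: R = 1/(2πr₁h) = 1.967 m·K/W; Q = 30.6/1.967 = 15.6 W/m.
Coated: R = R_cond + R_conv = 1.591 m·K/W; Q = 30.6/1.591 = 19.2 W/m.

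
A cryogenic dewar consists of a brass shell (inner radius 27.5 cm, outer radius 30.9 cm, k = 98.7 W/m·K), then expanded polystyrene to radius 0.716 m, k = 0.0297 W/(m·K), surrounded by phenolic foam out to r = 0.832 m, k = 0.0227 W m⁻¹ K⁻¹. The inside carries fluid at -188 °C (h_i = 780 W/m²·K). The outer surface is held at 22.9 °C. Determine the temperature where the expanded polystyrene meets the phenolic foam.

T = -2.7 °C

Series thermal resistances, inner to outer:
  R_conv,in = 1/(4πr²h) = 1/(4π·0.275²·780) = 0.001349 K/W
  R_brass = (1/0.275 − 1/0.309)/(4πk) = 0.4001/(4π·98.7) = 3.226×10^-4 K/W
  R_expanded polystyrene = (1/0.309 − 1/0.716)/(4πk) = 1.840/(4π·0.0297) = 4.929 K/W
  R_phenolic foam = (1/0.716 − 1/0.832)/(4πk) = 0.1947/(4π·0.0227) = 0.6826 K/W
ΣR = 0.001349 + 3.226×10^-4 + 4.929 + 0.6826 = 5.613 K/W
Q = ΔT/ΣR = (-188 °C − 22.9 °C)/5.613 = -37.57 W
From the inner boundary to the expanded polystyrene/phenolic foam interface, ΣR_partial = 4.931 K/W.
T_interface = T_in − Q·ΣR_partial = -188 °C − (-37.57)(4.931) = -2.7 °C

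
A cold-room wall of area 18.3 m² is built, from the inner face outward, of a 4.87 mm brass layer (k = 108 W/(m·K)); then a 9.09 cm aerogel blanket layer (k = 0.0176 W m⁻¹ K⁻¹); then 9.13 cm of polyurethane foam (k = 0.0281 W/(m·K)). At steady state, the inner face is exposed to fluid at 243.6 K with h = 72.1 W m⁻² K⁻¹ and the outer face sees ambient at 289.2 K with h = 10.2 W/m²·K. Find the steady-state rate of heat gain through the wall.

Q = 97.9 W

Series thermal resistances, inner to outer:
  R_conv,in = 1/(hA) = 1/(72.1·18.3) = 7.579×10^-4 K/W
  R_brass = L/(kA) = 0.00487/(108·18.3) = 2.464×10^-6 K/W
  R_aerogel blanket = L/(kA) = 0.0909/(0.0176·18.3) = 0.2822 K/W
  R_polyurethane foam = L/(kA) = 0.0913/(0.0281·18.3) = 0.1775 K/W
  R_conv,out = 1/(hA) = 1/(10.2·18.3) = 0.005357 K/W
ΣR = 7.579×10^-4 + 2.464×10^-6 + 0.2822 + 0.1775 + 0.005357 = 0.4658 K/W
Q = ΔT/ΣR = (243.6 K − 289.2 K)/0.4658 = -97.9 W
(Negative Q ⇒ heat flows inward; heat gain = 97.9 W.)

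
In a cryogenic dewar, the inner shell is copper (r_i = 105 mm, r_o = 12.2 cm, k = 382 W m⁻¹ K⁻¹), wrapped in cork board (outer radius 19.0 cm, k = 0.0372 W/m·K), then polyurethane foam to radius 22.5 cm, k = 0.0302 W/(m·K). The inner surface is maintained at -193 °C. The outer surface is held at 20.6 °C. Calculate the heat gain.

Q = 25.3 W

Series thermal resistances, inner to outer:
  R_copper = (1/0.105 − 1/0.122)/(4πk) = 1.327/(4π·382) = 2.765×10^-4 K/W
  R_cork board = (1/0.122 − 1/0.190)/(4πk) = 2.934/(4π·0.0372) = 6.275 K/W
  R_polyurethane foam = (1/0.190 − 1/0.225)/(4πk) = 0.8187/(4π·0.0302) = 2.157 K/W
ΣR = 2.765×10^-4 + 6.275 + 2.157 = 8.432 K/W
Q = ΔT/ΣR = (-193 °C − 20.6 °C)/8.432 = -25.3 W
(Negative Q ⇒ heat flows inward; heat gain = 25.3 W.)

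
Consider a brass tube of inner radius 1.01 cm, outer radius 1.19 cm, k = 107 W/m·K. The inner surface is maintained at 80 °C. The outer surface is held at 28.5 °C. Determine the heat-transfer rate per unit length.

Q' = 211 kW/m

Q' = 2πk·ΔT/ln(r₂/r₁) = 2π × 107 × 51.5 / ln(0.0119/0.0101) = 2.11×10^5 W/m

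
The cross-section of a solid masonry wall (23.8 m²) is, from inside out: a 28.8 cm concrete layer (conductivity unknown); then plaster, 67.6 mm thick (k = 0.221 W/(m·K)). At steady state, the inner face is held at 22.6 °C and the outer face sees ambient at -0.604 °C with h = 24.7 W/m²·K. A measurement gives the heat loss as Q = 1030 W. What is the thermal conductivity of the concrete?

k = 1.52 W/m·K

ΣR = ΔT/Q = |22.6 − -0.604|/1030 = 0.02253 K/W
Known resistances:
  R_plaster = L/(kA) = 0.0676/(0.221·23.8) = 0.01285 K/W
  R_conv,out = 1/(hA) = 1/(24.7·23.8) = 0.001701 K/W
R_concrete = ΣR − ΣR_known = 0.02253 − 0.01455 = 0.007980 K/W
L/(kA) = 0.007980 ⇒ k = 0.288/(0.007980·23.8) = 1.52 W/m·K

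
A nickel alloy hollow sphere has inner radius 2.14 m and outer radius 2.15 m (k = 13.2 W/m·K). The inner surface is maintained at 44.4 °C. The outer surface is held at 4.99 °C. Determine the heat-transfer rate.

Q = 4πk·ΔT/(1/r₁ − 1/r₂) = 4π × 13.2 × 39.41 / (1/2.14 − 1/2.15) = 3.01×10^6 W

Q = 3.01×10^6 W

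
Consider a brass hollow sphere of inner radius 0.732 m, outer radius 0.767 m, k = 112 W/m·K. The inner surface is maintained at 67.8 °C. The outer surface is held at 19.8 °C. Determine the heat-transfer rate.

Q = 4πk·ΔT/(1/r₁ − 1/r₂) = 4π × 112 × 48 / (1/0.732 − 1/0.767) = 1.08×10^6 W

Q = 1080 kW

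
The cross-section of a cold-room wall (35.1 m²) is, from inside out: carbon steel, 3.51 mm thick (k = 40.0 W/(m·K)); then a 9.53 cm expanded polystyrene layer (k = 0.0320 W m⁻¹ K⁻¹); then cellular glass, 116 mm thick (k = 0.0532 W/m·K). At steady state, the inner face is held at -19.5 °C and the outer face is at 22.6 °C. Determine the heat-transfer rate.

Q = 286 W

Treat each layer as a resistance in series:
  R_carbon steel = L/(kA) = 0.00351/(40.0·35.1) = 2.500×10^-6 K/W
  R_expanded polystyrene = L/(kA) = 0.0953/(0.0320·35.1) = 0.08485 K/W
  R_cellular glass = L/(kA) = 0.116/(0.0532·35.1) = 0.06212 K/W
ΣR = 2.500×10^-6 + 0.08485 + 0.06212 = 0.1470 K/W
Q = ΔT/ΣR = (-19.5 °C − 22.6 °C)/0.1470 = -286 W
(Negative Q ⇒ heat flows inward; heat gain = 286 W.)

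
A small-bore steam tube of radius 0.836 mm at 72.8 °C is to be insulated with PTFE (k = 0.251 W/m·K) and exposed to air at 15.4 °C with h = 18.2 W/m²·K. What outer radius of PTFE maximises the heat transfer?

r_cr = 1.38 cm

For a cylinder, r_cr = k_ins/h = 0.251/18.2 = 0.0138 m = 1.38 cm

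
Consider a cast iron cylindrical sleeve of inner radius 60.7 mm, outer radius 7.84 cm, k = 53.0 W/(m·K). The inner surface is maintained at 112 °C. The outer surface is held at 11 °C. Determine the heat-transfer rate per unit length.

Q' = 131 kW/m

Q' = 2πk·ΔT/ln(r₂/r₁) = 2π × 53.0 × 101 / ln(0.0784/0.0607) = 1.31×10^5 W/m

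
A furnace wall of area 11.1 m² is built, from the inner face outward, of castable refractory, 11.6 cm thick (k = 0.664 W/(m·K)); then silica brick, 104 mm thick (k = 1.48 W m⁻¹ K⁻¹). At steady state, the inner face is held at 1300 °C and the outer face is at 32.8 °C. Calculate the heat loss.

Series thermal resistances, inner to outer:
  R_castable refractory = L/(kA) = 0.116/(0.664·11.1) = 0.01574 K/W
  R_silica brick = L/(kA) = 0.104/(1.48·11.1) = 0.006331 K/W
ΣR = 0.01574 + 0.006331 = 0.02207 K/W
Q = ΔT/ΣR = (1300 °C − 32.8 °C)/0.02207 = 57400 W

Q = 57.4 kW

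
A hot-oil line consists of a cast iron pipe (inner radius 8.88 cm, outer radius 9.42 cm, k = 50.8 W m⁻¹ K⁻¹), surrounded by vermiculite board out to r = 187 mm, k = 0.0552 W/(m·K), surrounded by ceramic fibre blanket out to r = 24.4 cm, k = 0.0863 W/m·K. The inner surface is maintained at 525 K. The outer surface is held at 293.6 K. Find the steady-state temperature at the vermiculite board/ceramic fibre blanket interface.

T = 339.6 K

Series thermal resistances, inner to outer:
  R'_cast iron = ln(0.0942/0.0888)/(2πk) = 0.05903/(2π·50.8) = 1.850×10^-4 m·K/W
  R'_vermiculite board = ln(0.187/0.0942)/(2πk) = 0.6857/(2π·0.0552) = 1.977 m·K/W
  R'_ceramic fibre blanket = ln(0.244/0.187)/(2πk) = 0.2661/(2π·0.0863) = 0.4907 m·K/W
ΣR = 1.850×10^-4 + 1.977 + 0.4907 = 2.468 m·K/W
Q' = ΔT/ΣR = (525 K − 293.6 K)/2.468 = 93.76 W/m
From the inner boundary to the vermiculite board/ceramic fibre blanket interface, ΣR_partial = 1.977 m·K/W.
T_interface = T_in − Q'·ΣR_partial = 525 K − (93.76)(1.977) = 339.6 K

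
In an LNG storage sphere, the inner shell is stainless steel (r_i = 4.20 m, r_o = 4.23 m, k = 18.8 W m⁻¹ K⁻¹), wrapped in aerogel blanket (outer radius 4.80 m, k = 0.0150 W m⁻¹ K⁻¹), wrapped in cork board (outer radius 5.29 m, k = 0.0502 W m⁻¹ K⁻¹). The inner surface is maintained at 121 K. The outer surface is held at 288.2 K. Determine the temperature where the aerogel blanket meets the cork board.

Series thermal resistances, inner to outer:
  R_stainless steel = (1/4.20 − 1/4.23)/(4πk) = 0.001689/(4π·18.8) = 7.148×10^-6 K/W
  R_aerogel blanket = (1/4.23 − 1/4.80)/(4πk) = 0.02807/(4π·0.0150) = 0.1489 K/W
  R_cork board = (1/4.80 − 1/5.29)/(4πk) = 0.01930/(4π·0.0502) = 0.03059 K/W
ΣR = 7.148×10^-6 + 0.1489 + 0.03059 = 0.1795 K/W
Q = ΔT/ΣR = (121 K − 288.2 K)/0.1795 = -931.5 W
From the inner boundary to the aerogel blanket/cork board interface, ΣR_partial = 0.1489 K/W.
T_interface = T_in − Q·ΣR_partial = 121 K − (-931.5)(0.1489) = 259.7 K

T = 259.7 K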